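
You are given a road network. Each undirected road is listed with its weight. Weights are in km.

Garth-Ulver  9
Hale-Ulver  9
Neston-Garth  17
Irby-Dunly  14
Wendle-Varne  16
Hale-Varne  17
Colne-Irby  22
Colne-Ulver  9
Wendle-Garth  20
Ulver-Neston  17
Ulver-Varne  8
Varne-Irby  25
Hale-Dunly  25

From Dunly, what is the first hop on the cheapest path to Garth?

Hale

Compare a few routes:
Dunly - Hale - Ulver - Garth: 25+9+9 = 43
Dunly - Irby - Colne - Ulver - Garth: 14+22+9+9 = 54
Cheapest is Dunly - Hale - Ulver - Garth at 43 km.
So from Dunly the first move is to Hale.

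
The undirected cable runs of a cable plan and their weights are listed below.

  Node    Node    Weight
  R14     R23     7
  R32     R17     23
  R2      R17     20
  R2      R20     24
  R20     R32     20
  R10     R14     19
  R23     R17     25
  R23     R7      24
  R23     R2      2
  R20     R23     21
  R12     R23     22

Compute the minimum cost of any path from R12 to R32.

Candidate routes:
R12–R23–R20–R32: 22+21+20 = 63
R12–R23–R2–R17–R32: 22+2+20+23 = 67
R12–R23–R2–R20–R32: 22+2+24+20 = 68
The minimum is 63 via R12–R23–R20–R32.

63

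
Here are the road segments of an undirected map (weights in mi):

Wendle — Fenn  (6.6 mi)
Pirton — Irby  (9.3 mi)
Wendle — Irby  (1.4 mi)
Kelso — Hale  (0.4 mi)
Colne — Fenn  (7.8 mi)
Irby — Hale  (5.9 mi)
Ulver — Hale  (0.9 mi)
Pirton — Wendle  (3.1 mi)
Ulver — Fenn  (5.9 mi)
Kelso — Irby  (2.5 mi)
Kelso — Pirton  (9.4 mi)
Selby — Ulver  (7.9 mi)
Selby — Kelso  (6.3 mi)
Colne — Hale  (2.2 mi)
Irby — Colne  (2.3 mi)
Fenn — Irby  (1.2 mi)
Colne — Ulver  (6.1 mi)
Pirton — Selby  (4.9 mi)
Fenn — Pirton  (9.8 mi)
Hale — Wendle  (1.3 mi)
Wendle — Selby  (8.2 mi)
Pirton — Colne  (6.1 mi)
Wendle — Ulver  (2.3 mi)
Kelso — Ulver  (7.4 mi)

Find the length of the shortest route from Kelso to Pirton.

Compare a few routes:
Kelso–Hale–Ulver–Wendle–Pirton: 0.4+0.9+2.3+3.1 = 6.7
Kelso–Hale–Colne–Pirton: 0.4+2.2+6.1 = 8.7
Kelso–Irby–Wendle–Pirton: 2.5+1.4+3.1 = 7
Kelso–Hale–Wendle–Pirton: 0.4+1.3+3.1 = 4.8
The minimum is 4.8 mi via Kelso–Hale–Wendle–Pirton.

4.8 mi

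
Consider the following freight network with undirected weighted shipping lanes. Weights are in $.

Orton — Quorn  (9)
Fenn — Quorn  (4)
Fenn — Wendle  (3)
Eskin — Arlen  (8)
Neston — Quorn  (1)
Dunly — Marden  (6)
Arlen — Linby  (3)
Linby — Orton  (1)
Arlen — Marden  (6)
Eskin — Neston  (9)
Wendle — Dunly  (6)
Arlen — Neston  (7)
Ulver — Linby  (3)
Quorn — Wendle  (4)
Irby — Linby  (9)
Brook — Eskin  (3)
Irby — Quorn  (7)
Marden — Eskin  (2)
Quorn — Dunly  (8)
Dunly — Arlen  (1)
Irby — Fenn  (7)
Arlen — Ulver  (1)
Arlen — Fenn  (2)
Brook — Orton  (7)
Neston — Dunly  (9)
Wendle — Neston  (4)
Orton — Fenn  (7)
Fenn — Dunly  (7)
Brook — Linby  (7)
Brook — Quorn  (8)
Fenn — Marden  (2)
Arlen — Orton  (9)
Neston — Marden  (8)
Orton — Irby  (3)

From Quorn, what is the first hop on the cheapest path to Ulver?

Enumerating some paths:
Quorn - Fenn - Arlen - Ulver: 4+2+1 = 7
Quorn - Dunly - Arlen - Ulver: 8+1+1 = 10
Quorn - Neston - Arlen - Ulver: 1+7+1 = 9
Quorn - Wendle - Fenn - Arlen - Ulver: 4+3+2+1 = 10
The minimum is $7 via Quorn - Fenn - Arlen - Ulver.
So from Quorn the first move is to Fenn.

Fenn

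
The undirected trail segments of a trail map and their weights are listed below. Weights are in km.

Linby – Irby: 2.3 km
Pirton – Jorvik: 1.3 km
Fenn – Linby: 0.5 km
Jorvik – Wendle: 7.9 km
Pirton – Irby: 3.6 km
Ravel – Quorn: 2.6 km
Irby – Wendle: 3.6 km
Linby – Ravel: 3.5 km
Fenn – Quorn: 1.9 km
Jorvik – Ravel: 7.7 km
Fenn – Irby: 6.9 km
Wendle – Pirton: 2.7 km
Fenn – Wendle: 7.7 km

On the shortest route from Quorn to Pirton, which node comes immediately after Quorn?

Fenn

Enumerating some paths:
Quorn - Ravel - Jorvik - Pirton: 2.6+7.7+1.3 = 11.6
Quorn - Fenn - Linby - Irby - Wendle - Pirton: 1.9+0.5+2.3+3.6+2.7 = 11
Quorn - Fenn - Linby - Irby - Pirton: 1.9+0.5+2.3+3.6 = 8.3
The minimum is 8.3 km via Quorn - Fenn - Linby - Irby - Pirton.
So from Quorn the first move is to Fenn.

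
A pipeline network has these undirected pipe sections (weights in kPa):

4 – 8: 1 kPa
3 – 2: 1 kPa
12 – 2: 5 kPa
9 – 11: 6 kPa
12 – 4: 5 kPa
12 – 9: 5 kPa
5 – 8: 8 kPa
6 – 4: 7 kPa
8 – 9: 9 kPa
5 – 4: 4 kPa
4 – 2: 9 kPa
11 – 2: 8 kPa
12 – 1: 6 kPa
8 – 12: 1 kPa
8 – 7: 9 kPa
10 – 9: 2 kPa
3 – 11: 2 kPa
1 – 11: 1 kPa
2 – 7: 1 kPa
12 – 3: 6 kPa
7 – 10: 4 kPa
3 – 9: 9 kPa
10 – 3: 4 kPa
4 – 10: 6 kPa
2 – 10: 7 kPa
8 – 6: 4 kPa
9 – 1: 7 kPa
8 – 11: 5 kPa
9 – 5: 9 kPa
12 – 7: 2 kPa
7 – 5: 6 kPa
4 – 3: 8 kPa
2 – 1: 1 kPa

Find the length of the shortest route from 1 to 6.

9 kPa

Candidate routes:
1 → 2 → 7 → 12 → 8 → 6: 1+1+2+1+4 = 9
1 → 11 → 8 → 6: 1+5+4 = 10
Cheapest is 1 → 2 → 7 → 12 → 8 → 6 at 9 kPa.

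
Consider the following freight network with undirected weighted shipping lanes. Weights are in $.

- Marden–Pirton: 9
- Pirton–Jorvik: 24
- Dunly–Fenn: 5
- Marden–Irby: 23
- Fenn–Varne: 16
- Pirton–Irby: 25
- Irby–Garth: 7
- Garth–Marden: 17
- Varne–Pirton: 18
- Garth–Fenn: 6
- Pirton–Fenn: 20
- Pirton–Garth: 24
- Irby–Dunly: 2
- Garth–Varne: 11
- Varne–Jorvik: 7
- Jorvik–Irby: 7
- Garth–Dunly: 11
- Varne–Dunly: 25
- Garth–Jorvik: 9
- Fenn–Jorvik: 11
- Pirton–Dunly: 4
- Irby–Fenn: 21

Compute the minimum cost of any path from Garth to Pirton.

$13

Candidate routes:
Garth - Irby - Dunly - Pirton: 7+2+4 = 13
Garth - Dunly - Pirton: 11+4 = 15
The minimum is $13 via Garth - Irby - Dunly - Pirton.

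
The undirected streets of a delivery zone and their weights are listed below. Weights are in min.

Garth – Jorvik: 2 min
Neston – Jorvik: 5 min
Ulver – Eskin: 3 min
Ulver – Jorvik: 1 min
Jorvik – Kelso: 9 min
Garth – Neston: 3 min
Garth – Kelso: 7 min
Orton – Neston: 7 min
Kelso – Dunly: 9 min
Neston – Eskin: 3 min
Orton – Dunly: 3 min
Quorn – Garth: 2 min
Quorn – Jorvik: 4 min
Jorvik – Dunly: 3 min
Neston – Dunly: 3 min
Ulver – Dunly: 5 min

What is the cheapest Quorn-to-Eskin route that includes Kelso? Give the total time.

22 min

Shortest Quorn→Kelso: Quorn → Garth → Kelso = 9
Best Kelso to Eskin: Kelso → Jorvik → Ulver → Eskin costing 13
Total via Kelso: 9 + 13 = 22 min.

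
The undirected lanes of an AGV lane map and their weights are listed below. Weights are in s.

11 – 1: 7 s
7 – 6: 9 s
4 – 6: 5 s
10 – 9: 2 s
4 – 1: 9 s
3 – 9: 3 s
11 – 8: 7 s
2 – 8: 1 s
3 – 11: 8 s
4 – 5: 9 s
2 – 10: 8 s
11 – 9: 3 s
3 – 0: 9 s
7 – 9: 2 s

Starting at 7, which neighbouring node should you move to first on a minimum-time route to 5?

6

Enumerating some paths:
7 → 6 → 4 → 5: 9+5+9 = 23
7 → 9 → 11 → 1 → 4 → 5: 2+3+7+9+9 = 30
7 → 9 → 3 → 11 → 1 → 4 → 5: 2+3+8+7+9+9 = 38
Cheapest is 7 → 6 → 4 → 5 at 23 s.
So from 7 the first move is to 6.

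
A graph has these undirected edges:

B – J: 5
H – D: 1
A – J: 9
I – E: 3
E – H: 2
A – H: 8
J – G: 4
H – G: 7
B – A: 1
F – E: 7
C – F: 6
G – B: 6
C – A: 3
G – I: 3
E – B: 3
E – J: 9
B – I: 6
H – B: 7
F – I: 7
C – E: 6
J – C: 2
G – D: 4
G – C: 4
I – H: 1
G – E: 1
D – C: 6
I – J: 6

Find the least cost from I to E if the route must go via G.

4

Best I to G: I–G costing 3
Best G to E: G–E costing 1
Total via G: 3 + 1 = 4.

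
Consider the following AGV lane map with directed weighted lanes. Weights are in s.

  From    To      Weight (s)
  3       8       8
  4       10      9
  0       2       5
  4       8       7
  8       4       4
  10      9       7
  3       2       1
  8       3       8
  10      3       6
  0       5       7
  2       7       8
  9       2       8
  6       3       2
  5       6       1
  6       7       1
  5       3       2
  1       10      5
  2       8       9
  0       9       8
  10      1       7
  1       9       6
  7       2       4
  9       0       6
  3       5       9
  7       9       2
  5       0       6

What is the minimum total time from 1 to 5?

19 s

Candidate routes:
1 - 9 - 0 - 5: 6+6+7 = 19
1 - 10 - 3 - 5: 5+6+9 = 20
Cheapest is 1 - 9 - 0 - 5 at 19 s.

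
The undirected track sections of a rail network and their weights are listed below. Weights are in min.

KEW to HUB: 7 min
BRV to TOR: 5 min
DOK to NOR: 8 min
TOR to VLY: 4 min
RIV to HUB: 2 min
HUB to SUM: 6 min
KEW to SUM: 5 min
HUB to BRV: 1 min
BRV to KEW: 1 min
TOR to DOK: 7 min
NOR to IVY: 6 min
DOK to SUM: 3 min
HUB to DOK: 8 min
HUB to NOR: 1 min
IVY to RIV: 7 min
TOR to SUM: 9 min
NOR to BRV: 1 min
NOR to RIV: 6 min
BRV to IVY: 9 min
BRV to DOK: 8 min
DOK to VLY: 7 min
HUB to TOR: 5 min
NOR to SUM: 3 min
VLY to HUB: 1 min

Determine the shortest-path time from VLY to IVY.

8 min

Candidate routes:
VLY → HUB → NOR → IVY: 1+1+6 = 8
VLY → HUB → RIV → IVY: 1+2+7 = 10
VLY → HUB → BRV → NOR → IVY: 1+1+1+6 = 9
The minimum is 8 min via VLY → HUB → NOR → IVY.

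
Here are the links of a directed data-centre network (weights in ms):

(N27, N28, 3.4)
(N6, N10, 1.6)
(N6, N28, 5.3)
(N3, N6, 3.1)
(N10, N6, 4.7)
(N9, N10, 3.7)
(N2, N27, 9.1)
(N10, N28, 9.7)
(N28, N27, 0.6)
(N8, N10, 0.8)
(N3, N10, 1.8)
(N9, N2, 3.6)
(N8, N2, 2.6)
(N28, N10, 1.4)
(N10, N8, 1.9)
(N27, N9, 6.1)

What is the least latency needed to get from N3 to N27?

9 ms

Shortest distances from N3:
N3: 0
N10: 1.8  (via N3)
N6: 3.1  (via N3)
N8: 3.7  (via N10)
N2: 6.3  (via N8)
N28: 8.4  (via N6)
N27: 9  (via N28)
Shortest route: N3 → N6 → N28 → N27 = 9 ms.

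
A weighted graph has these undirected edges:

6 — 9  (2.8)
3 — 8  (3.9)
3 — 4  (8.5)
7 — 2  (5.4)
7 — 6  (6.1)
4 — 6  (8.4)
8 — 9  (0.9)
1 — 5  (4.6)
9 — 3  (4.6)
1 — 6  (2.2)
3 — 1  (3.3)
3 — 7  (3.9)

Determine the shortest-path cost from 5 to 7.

11.8

Enumerating some paths:
5 → 1 → 3 → 7: 4.6+3.3+3.9 = 11.8
5 → 1 → 6 → 9 → 3 → 7: 4.6+2.2+2.8+4.6+3.9 = 18.1
5 → 1 → 6 → 7: 4.6+2.2+6.1 = 12.9
Cheapest is 5 → 1 → 3 → 7 at 11.8.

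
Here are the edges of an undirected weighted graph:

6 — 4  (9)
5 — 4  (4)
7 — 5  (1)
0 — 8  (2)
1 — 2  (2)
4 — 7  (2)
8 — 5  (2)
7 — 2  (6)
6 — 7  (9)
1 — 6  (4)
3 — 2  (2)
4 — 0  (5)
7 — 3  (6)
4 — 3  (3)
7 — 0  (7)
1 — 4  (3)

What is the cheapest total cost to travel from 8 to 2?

9

Shortest distances from 8:
8: 0
0: 2  (via 8)
5: 2  (via 8)
7: 3  (via 5)
4: 5  (via 7)
1: 8  (via 4)
3: 8  (via 4)
2: 9  (via 7)
Shortest route: 8–5–7–2 = 9.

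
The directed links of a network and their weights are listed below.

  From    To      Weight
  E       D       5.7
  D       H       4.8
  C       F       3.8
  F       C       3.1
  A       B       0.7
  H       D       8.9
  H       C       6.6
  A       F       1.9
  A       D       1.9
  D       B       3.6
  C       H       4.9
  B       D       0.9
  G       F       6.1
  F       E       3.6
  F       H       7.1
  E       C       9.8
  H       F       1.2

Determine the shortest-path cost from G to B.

Candidate routes:
G–F–C–H–D–B: 6.1+3.1+4.9+8.9+3.6 = 26.6
G–F–E–D–B: 6.1+3.6+5.7+3.6 = 19
G–F–H–D–B: 6.1+7.1+8.9+3.6 = 25.7
The minimum is 19 via G–F–E–D–B.

19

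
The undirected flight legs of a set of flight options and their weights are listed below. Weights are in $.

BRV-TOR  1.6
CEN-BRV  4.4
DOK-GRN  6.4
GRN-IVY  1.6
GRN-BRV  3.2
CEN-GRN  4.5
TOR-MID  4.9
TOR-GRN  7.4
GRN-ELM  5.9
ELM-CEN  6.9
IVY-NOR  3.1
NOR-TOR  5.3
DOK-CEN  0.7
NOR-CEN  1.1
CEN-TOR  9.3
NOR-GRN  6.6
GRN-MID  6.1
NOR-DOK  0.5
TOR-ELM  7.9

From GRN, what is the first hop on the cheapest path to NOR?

IVY

Enumerating some paths:
GRN - IVY - NOR: 1.6+3.1 = 4.7
GRN - CEN - DOK - NOR: 4.5+0.7+0.5 = 5.7
GRN - CEN - NOR: 4.5+1.1 = 5.6
The minimum is $4.7 via GRN - IVY - NOR.
So from GRN the first move is to IVY.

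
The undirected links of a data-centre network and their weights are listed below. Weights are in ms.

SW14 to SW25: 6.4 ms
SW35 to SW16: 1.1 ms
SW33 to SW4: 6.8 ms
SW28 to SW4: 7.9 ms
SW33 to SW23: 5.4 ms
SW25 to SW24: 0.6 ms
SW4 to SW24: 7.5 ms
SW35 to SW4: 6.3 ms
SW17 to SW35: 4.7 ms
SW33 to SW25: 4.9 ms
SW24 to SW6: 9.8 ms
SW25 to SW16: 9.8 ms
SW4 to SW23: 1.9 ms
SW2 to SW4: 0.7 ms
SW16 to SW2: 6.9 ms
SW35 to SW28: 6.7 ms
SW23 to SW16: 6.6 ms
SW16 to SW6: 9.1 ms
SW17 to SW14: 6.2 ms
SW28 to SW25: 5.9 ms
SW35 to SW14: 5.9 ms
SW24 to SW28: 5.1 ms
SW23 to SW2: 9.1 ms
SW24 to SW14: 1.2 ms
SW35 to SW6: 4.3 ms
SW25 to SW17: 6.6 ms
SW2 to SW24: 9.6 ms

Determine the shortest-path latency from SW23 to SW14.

Enumerating some paths:
SW23–SW33–SW25–SW24–SW14: 5.4+4.9+0.6+1.2 = 12.1
SW23–SW4–SW2–SW24–SW14: 1.9+0.7+9.6+1.2 = 13.4
SW23–SW4–SW24–SW14: 1.9+7.5+1.2 = 10.6
Cheapest is SW23–SW4–SW24–SW14 at 10.6 ms.

10.6 ms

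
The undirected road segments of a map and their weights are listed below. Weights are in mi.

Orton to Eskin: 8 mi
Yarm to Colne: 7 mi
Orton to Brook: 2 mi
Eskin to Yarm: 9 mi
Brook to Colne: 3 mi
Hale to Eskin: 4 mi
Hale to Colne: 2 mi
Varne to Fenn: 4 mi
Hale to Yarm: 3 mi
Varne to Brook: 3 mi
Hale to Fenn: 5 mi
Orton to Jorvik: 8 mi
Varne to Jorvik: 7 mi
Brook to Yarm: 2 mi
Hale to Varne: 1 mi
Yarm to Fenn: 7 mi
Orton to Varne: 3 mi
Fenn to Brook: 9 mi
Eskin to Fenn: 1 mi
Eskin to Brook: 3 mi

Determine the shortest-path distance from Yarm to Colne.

5 mi

Candidate routes:
Yarm - Brook - Colne: 2+3 = 5
Yarm - Colne: 7 = 7
Cheapest is Yarm - Brook - Colne at 5 mi.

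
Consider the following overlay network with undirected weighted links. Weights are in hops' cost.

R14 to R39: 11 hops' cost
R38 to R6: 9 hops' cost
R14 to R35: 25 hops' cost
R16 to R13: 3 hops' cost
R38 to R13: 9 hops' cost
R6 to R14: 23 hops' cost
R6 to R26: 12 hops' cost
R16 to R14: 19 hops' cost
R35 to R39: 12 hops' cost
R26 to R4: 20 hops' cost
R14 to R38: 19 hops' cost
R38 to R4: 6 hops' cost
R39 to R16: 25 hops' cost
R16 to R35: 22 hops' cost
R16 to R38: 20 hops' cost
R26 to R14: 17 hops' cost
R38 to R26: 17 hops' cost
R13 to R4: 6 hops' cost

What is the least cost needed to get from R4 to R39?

34 hops' cost

Settle nodes by increasing distance from R4:
R4: 0
R13: 6  (via R4)
R38: 6  (via R4)
R16: 9  (via R13)
R6: 15  (via R38)
R26: 20  (via R4)
R14: 25  (via R38)
R35: 31  (via R16)
R39: 34  (via R16)
Shortest route: R4 → R13 → R16 → R39 = 34 hops' cost.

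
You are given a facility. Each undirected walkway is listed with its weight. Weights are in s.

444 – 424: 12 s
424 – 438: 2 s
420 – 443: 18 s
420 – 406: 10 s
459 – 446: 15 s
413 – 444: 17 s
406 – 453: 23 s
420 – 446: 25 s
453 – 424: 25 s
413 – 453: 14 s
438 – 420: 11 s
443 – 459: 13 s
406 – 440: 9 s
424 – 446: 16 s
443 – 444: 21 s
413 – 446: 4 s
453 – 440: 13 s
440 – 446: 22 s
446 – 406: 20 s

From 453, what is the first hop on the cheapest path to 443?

413

Enumerating some paths:
453 - 413 - 446 - 459 - 443: 14+4+15+13 = 46
453 - 440 - 406 - 420 - 443: 13+9+10+18 = 50
Cheapest is 453 - 413 - 446 - 459 - 443 at 46 s.
So from 453 the first move is to 413.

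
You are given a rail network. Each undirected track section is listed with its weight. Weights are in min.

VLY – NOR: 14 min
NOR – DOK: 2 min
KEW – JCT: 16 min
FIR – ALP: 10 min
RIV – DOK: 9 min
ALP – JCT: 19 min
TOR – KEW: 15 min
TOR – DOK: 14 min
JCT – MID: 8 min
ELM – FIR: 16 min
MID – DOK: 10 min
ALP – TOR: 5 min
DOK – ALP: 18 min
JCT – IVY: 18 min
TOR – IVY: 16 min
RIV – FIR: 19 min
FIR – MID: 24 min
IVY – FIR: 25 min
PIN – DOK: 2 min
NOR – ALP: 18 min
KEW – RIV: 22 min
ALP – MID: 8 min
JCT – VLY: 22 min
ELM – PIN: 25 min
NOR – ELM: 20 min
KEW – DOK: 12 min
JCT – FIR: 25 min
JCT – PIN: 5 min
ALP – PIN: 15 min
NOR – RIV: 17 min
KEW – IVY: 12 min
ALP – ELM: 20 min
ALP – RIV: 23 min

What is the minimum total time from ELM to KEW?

34 min

Running Dijkstra from ELM:
ELM: 0
FIR: 16  (via ELM)
NOR: 20  (via ELM)
ALP: 20  (via ELM)
DOK: 22  (via NOR)
PIN: 24  (via DOK)
TOR: 25  (via ALP)
MID: 28  (via ALP)
JCT: 29  (via PIN)
RIV: 31  (via DOK)
KEW: 34  (via DOK)
Shortest route: ELM → NOR → DOK → KEW = 34 min.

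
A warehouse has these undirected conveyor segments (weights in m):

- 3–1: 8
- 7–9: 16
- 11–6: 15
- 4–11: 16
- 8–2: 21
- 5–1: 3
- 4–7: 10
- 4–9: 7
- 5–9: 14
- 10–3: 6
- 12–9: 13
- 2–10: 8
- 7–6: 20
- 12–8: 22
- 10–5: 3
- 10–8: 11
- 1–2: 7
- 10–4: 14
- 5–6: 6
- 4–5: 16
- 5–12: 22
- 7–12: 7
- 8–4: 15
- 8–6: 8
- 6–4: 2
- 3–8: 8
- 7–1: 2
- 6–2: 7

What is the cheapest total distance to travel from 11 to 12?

Settle nodes by increasing distance from 11:
11: 0
6: 15  (via 11)
4: 16  (via 11)
5: 21  (via 6)
2: 22  (via 6)
8: 23  (via 6)
9: 23  (via 4)
1: 24  (via 5)
10: 24  (via 5)
7: 26  (via 4)
3: 30  (via 10)
12: 33  (via 7)
Shortest route: 11 → 4 → 7 → 12 = 33 m.

33 m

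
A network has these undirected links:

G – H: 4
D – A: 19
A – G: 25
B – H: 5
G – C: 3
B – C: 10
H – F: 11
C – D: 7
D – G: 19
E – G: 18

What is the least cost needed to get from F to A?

Shortest distances from F:
F: 0
H: 11  (via F)
G: 15  (via H)
B: 16  (via H)
C: 18  (via G)
D: 25  (via C)
E: 33  (via G)
A: 40  (via G)
Shortest route: F–H–G–A = 40.

40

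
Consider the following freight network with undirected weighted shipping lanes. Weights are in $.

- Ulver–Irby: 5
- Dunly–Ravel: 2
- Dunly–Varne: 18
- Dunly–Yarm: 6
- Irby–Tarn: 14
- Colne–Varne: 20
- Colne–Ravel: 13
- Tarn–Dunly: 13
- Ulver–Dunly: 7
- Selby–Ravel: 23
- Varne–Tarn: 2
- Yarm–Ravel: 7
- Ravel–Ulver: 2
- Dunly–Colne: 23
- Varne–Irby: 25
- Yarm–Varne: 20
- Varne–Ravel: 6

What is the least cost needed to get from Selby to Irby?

$30

Compare a few routes:
Selby - Ravel - Dunly - Ulver - Irby: 23+2+7+5 = 37
Selby - Ravel - Ulver - Irby: 23+2+5 = 30
The minimum is $30 via Selby - Ravel - Ulver - Irby.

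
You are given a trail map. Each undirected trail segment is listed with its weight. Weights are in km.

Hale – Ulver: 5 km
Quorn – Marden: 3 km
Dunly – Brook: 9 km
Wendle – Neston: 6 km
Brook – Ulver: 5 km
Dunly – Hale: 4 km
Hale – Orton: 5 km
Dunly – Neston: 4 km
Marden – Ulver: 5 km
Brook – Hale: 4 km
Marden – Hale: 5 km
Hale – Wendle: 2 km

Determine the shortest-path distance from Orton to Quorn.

13 km

Shortest distances from Orton:
Orton: 0
Hale: 5  (via Orton)
Wendle: 7  (via Hale)
Brook: 9  (via Hale)
Dunly: 9  (via Hale)
Marden: 10  (via Hale)
Ulver: 10  (via Hale)
Quorn: 13  (via Marden)
Shortest route: Orton → Hale → Marden → Quorn = 13 km.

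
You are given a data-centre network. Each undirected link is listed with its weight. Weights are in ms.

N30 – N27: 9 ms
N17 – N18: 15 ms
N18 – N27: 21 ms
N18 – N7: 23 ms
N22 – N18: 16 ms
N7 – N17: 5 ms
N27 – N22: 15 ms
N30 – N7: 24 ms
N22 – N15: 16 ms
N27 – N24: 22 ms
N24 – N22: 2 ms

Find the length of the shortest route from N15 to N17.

Enumerating some paths:
N15 → N22 → N27 → N18 → N17: 16+15+21+15 = 67
N15 → N22 → N27 → N30 → N7 → N17: 16+15+9+24+5 = 69
N15 → N22 → N18 → N7 → N17: 16+16+23+5 = 60
N15 → N22 → N18 → N17: 16+16+15 = 47
Cheapest is N15 → N22 → N18 → N17 at 47 ms.

47 ms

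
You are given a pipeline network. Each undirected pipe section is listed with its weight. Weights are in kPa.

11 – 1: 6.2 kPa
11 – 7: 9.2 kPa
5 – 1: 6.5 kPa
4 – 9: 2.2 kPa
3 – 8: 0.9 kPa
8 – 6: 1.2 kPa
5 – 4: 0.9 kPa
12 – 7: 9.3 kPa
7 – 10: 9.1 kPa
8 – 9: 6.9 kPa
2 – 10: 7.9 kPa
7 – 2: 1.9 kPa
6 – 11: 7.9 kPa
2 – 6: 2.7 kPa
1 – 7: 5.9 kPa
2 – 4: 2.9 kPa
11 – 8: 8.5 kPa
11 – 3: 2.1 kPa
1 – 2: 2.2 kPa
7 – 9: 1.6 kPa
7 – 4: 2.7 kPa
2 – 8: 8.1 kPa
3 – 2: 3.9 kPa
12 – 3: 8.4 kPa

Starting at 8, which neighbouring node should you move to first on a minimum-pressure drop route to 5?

Compare a few routes:
8 - 6 - 2 - 4 - 5: 1.2+2.7+2.9+0.9 = 7.7
8 - 3 - 2 - 4 - 5: 0.9+3.9+2.9+0.9 = 8.6
The minimum is 7.7 kPa via 8 - 6 - 2 - 4 - 5.
So from 8 the first move is to 6.

6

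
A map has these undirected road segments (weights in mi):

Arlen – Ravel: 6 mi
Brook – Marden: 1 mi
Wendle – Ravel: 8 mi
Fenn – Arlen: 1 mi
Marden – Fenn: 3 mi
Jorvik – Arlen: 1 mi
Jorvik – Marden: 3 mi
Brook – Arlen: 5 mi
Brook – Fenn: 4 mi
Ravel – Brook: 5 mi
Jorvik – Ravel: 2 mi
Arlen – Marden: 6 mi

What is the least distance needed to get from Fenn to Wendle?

12 mi

Compare a few routes:
Fenn–Arlen–Ravel–Wendle: 1+6+8 = 15
Fenn–Arlen–Jorvik–Ravel–Wendle: 1+1+2+8 = 12
The minimum is 12 mi via Fenn–Arlen–Jorvik–Ravel–Wendle.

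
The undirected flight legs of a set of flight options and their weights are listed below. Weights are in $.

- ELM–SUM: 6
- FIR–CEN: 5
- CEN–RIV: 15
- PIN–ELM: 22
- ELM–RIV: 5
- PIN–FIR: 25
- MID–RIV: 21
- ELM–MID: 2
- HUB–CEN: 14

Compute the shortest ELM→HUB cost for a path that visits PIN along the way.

Best ELM to PIN: ELM–PIN costing 22
Best PIN to HUB: PIN–FIR–CEN–HUB costing 44
Total via PIN: 22 + 44 = $66.

$66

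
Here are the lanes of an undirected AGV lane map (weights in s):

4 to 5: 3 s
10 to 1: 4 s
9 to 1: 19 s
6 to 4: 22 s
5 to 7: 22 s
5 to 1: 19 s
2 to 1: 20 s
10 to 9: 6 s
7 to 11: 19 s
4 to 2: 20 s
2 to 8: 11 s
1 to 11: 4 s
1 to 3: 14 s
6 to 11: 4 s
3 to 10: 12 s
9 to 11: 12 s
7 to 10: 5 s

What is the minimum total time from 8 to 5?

34 s

Settle nodes by increasing distance from 8:
8: 0
2: 11  (via 8)
1: 31  (via 2)
4: 31  (via 2)
5: 34  (via 4)
Shortest route: 8 → 2 → 4 → 5 = 34 s.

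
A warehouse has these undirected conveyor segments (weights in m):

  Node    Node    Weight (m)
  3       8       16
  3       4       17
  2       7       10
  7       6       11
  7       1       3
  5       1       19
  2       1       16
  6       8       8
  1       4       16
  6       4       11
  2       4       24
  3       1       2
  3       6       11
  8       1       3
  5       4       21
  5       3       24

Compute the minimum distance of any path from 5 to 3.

21 m

Settle nodes by increasing distance from 5:
5: 0
1: 19  (via 5)
3: 21  (via 1)
Shortest route: 5 → 1 → 3 = 21 m.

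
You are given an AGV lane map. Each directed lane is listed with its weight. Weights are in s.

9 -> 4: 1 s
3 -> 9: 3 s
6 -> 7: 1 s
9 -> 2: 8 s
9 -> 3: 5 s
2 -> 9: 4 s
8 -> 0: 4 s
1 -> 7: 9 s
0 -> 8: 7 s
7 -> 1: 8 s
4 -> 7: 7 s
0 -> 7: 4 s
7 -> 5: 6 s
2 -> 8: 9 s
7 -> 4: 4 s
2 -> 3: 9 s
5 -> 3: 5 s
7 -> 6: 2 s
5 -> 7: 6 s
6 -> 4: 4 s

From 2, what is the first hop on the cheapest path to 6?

Compare a few routes:
2 → 3 → 9 → 4 → 7 → 6: 9+3+1+7+2 = 22
2 → 9 → 4 → 7 → 6: 4+1+7+2 = 14
2 → 8 → 0 → 7 → 6: 9+4+4+2 = 19
Cheapest is 2 → 9 → 4 → 7 → 6 at 14 s.
So from 2 the first move is to 9.

9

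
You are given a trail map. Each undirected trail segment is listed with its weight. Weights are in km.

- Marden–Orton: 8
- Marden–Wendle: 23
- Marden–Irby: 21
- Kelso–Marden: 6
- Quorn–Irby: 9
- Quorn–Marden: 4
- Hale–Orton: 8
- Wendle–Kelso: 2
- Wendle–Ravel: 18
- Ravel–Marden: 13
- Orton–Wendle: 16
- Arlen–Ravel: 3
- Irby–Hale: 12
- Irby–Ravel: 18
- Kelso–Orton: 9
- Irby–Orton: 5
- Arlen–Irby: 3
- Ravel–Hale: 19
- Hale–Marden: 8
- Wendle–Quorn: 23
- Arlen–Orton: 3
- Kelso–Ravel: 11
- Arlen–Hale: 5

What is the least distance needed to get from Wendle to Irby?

Compare a few routes:
Wendle → Orton → Irby: 16+5 = 21
Wendle → Kelso → Ravel → Arlen → Irby: 2+11+3+3 = 19
Wendle → Kelso → Orton → Arlen → Irby: 2+9+3+3 = 17
Wendle → Kelso → Orton → Irby: 2+9+5 = 16
Cheapest is Wendle → Kelso → Orton → Irby at 16 km.

16 km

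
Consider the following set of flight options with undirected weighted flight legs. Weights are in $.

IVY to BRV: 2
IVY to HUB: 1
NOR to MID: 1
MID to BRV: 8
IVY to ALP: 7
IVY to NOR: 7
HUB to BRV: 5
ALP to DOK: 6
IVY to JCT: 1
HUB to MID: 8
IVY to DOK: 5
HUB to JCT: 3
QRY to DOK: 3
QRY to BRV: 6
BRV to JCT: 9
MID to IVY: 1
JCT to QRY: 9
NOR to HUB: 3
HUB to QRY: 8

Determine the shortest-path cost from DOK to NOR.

Enumerating some paths:
DOK - IVY - MID - NOR: 5+1+1 = 7
DOK - IVY - JCT - HUB - NOR: 5+1+3+3 = 12
DOK - IVY - NOR: 5+7 = 12
DOK - IVY - HUB - NOR: 5+1+3 = 9
The minimum is $7 via DOK - IVY - MID - NOR.

$7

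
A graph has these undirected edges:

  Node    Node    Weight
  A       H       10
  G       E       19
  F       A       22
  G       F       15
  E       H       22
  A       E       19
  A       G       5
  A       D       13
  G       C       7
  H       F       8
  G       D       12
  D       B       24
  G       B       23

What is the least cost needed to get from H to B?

38

Compare a few routes:
H–F–G–B: 8+15+23 = 46
H–A–G–B: 10+5+23 = 38
Cheapest is H–A–G–B at 38.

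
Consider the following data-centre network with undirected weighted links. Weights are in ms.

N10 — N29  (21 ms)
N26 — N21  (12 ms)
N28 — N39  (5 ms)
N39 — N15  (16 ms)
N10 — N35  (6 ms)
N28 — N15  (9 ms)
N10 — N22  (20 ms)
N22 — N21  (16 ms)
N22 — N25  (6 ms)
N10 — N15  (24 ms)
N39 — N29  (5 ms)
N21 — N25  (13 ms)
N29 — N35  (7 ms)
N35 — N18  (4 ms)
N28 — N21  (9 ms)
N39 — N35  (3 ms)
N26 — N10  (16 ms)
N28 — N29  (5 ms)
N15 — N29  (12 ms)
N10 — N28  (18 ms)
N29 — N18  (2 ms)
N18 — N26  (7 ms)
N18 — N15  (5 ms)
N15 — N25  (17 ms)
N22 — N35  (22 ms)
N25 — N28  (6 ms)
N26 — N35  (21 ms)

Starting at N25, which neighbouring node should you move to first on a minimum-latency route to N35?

N28

Enumerating some paths:
N25–N28–N29–N18–N35: 6+5+2+4 = 17
N25–N28–N39–N35: 6+5+3 = 14
Cheapest is N25–N28–N39–N35 at 14 ms.
So from N25 the first move is to N28.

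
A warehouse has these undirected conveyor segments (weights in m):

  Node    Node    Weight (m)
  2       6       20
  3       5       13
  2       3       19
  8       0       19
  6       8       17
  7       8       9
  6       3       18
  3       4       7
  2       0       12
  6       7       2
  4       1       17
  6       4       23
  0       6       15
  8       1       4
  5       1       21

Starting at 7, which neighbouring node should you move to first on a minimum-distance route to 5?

Compare a few routes:
7–6–8–1–5: 2+17+4+21 = 44
7–8–1–5: 9+4+21 = 34
7–6–3–5: 2+18+13 = 33
Cheapest is 7–6–3–5 at 33 m.
So from 7 the first move is to 6.

6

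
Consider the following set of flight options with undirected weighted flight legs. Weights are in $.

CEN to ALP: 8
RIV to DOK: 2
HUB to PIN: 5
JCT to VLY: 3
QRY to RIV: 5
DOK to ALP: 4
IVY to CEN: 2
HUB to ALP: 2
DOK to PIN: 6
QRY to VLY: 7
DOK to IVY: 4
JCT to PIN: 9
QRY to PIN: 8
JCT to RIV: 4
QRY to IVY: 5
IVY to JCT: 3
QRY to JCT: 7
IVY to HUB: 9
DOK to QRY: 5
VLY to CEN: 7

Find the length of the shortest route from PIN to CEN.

Enumerating some paths:
PIN → QRY → IVY → CEN: 8+5+2 = 15
PIN → JCT → IVY → CEN: 9+3+2 = 14
PIN → DOK → IVY → CEN: 6+4+2 = 12
PIN → HUB → ALP → CEN: 5+2+8 = 15
The minimum is $12 via PIN → DOK → IVY → CEN.

$12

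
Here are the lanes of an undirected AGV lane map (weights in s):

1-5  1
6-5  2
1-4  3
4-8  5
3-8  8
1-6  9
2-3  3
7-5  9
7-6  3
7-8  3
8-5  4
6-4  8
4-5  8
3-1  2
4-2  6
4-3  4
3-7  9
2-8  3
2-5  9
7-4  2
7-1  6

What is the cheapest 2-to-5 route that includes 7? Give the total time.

Best 2 to 7: 2 → 8 → 7 costing 6
Shortest 7→5: 7 → 6 → 5 = 5
Total via 7: 6 + 5 = 11 s.

11 s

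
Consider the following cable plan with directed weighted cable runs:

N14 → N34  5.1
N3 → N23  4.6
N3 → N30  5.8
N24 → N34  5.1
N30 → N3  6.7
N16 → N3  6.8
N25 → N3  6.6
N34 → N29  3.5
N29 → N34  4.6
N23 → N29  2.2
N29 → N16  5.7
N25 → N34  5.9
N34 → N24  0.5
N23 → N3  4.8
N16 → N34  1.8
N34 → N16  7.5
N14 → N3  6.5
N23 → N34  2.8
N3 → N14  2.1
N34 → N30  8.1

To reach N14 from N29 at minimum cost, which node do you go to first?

Compare a few routes:
N29 - N16 - N34 - N30 - N3 - N14: 5.7+1.8+8.1+6.7+2.1 = 24.4
N29 - N34 - N16 - N3 - N14: 4.6+7.5+6.8+2.1 = 21
N29 - N34 - N30 - N3 - N14: 4.6+8.1+6.7+2.1 = 21.5
N29 - N16 - N3 - N14: 5.7+6.8+2.1 = 14.6
Cheapest is N29 - N16 - N3 - N14 at 14.6.
So from N29 the first move is to N16.

N16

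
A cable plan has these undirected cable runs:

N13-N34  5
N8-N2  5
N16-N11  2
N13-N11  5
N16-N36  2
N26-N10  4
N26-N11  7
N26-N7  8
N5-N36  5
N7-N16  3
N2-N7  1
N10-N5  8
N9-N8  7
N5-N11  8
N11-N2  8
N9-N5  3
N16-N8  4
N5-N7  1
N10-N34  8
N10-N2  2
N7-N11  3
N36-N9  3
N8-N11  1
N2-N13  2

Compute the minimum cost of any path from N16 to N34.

11

Settle nodes by increasing distance from N16:
N16: 0
N36: 2  (via N16)
N11: 2  (via N16)
N8: 3  (via N11)
N7: 3  (via N16)
N2: 4  (via N7)
N5: 4  (via N7)
N9: 5  (via N36)
N10: 6  (via N2)
N13: 6  (via N2)
N26: 9  (via N11)
N34: 11  (via N13)
Shortest route: N16–N7–N2–N13–N34 = 11.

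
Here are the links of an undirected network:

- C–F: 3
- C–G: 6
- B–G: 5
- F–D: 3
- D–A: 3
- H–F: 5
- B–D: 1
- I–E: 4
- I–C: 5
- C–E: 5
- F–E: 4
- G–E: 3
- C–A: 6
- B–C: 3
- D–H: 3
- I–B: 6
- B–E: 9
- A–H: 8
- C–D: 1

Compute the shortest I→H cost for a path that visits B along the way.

10

Best I to B: I → B costing 6
Best B to H: B → D → H costing 4
Total via B: 6 + 4 = 10.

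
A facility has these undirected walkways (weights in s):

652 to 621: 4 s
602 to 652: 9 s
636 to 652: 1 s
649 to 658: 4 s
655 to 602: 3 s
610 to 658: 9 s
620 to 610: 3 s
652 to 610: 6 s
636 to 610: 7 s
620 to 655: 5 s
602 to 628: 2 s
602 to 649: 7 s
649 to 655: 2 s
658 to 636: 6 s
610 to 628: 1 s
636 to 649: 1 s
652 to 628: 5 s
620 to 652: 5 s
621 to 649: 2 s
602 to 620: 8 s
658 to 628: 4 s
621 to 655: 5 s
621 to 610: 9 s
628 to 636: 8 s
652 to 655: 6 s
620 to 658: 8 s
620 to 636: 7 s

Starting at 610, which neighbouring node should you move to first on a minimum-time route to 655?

Enumerating some paths:
610–620–655: 3+5 = 8
610–636–649–655: 7+1+2 = 10
610–628–602–655: 1+2+3 = 6
Cheapest is 610–628–602–655 at 6 s.
So from 610 the first move is to 628.

628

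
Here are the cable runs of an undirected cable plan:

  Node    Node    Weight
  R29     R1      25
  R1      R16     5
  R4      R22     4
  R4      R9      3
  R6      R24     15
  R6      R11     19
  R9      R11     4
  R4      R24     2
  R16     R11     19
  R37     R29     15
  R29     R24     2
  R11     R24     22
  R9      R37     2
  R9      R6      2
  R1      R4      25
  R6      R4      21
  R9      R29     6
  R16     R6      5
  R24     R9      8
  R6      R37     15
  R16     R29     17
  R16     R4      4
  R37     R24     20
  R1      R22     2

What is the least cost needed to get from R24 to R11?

Shortest distances from R24:
R24: 0
R4: 2  (via R24)
R29: 2  (via R24)
R9: 5  (via R4)
R22: 6  (via R4)
R16: 6  (via R4)
R37: 7  (via R9)
R6: 7  (via R9)
R1: 8  (via R22)
R11: 9  (via R9)
Shortest route: R24 → R4 → R9 → R11 = 9.

9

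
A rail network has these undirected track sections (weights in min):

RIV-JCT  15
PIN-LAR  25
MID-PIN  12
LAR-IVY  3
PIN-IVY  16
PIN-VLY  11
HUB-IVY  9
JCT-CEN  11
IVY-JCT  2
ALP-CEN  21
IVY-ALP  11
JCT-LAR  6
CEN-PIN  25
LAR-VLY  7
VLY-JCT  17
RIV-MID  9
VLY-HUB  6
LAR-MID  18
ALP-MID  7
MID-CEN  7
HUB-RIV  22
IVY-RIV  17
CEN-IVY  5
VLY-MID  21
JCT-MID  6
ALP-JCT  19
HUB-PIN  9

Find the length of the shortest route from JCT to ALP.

Settle nodes by increasing distance from JCT:
JCT: 0
IVY: 2  (via JCT)
LAR: 5  (via IVY)
MID: 6  (via JCT)
CEN: 7  (via IVY)
HUB: 11  (via IVY)
VLY: 12  (via LAR)
ALP: 13  (via IVY)
Shortest route: JCT → IVY → ALP = 13 min.

13 min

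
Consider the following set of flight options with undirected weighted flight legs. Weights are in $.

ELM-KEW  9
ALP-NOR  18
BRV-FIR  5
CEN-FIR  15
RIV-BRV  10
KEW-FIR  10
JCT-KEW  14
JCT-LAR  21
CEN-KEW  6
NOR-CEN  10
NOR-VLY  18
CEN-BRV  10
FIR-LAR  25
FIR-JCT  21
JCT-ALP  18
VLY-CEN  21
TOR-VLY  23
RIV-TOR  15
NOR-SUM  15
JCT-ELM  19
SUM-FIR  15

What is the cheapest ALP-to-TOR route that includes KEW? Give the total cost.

Best ALP to KEW: ALP–JCT–KEW costing 32
Best KEW to TOR: KEW–FIR–BRV–RIV–TOR costing 40
Total via KEW: 32 + 40 = $72.

$72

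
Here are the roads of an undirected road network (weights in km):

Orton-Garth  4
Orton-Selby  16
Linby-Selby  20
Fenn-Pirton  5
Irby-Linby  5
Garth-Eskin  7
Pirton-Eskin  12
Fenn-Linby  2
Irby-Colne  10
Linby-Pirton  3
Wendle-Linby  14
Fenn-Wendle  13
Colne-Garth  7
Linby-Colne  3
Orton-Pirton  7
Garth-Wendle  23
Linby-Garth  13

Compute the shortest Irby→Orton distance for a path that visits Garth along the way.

Best Irby to Garth: Irby → Linby → Colne → Garth costing 15
Best Garth to Orton: Garth → Orton costing 4
Total via Garth: 15 + 4 = 19 km.

19 km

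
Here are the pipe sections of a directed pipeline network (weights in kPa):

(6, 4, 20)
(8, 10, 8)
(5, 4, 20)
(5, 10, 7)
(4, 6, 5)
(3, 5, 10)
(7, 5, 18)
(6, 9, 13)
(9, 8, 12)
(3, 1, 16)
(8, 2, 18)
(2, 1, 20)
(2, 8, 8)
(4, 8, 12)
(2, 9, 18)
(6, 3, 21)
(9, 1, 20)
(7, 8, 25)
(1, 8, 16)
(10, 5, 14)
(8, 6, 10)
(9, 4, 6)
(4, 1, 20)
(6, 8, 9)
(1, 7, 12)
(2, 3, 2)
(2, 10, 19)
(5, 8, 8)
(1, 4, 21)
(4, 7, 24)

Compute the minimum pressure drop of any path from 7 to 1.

Enumerating some paths:
7 → 5 → 8 → 2 → 3 → 1: 18+8+18+2+16 = 62
7 → 8 → 2 → 3 → 1: 25+18+2+16 = 61
7 → 8 → 2 → 1: 25+18+20 = 63
7 → 5 → 4 → 1: 18+20+20 = 58
The minimum is 58 kPa via 7 → 5 → 4 → 1.

58 kPa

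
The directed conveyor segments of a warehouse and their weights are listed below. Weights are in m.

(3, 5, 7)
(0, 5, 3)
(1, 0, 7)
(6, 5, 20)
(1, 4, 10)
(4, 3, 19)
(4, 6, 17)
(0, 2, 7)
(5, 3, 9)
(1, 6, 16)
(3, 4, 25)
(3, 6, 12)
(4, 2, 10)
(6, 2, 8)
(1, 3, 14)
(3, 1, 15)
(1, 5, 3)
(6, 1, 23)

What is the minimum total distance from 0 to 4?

37 m

Enumerating some paths:
0–5–3–6–1–4: 3+9+12+23+10 = 57
0–5–3–4: 3+9+25 = 37
The minimum is 37 m via 0–5–3–4.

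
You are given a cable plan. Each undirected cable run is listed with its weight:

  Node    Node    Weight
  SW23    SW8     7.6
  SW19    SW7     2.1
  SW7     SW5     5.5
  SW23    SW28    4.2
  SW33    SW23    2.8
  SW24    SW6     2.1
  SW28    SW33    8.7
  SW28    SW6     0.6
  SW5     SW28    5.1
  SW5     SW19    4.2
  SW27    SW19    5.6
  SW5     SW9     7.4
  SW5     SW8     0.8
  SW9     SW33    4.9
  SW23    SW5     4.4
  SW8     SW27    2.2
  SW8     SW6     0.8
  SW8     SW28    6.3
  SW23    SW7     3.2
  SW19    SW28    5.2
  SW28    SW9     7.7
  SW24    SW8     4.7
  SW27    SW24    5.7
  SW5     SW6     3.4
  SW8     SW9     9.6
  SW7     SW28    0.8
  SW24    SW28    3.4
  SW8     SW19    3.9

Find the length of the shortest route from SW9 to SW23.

7.7

Enumerating some paths:
SW9 - SW33 - SW23: 4.9+2.8 = 7.7
SW9 - SW5 - SW23: 7.4+4.4 = 11.8
SW9 - SW28 - SW7 - SW23: 7.7+0.8+3.2 = 11.7
SW9 - SW28 - SW23: 7.7+4.2 = 11.9
Cheapest is SW9 - SW33 - SW23 at 7.7.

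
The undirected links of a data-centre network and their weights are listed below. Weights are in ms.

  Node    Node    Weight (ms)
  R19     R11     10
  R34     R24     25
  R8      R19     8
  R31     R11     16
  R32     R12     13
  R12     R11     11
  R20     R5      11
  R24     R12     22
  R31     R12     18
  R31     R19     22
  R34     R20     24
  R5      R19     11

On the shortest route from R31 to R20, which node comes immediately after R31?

Candidate routes:
R31 → R12 → R24 → R34 → R20: 18+22+25+24 = 89
R31 → R19 → R5 → R20: 22+11+11 = 44
R31 → R11 → R19 → R5 → R20: 16+10+11+11 = 48
R31 → R12 → R11 → R19 → R5 → R20: 18+11+10+11+11 = 61
Cheapest is R31 → R19 → R5 → R20 at 44 ms.
So from R31 the first move is to R19.

R19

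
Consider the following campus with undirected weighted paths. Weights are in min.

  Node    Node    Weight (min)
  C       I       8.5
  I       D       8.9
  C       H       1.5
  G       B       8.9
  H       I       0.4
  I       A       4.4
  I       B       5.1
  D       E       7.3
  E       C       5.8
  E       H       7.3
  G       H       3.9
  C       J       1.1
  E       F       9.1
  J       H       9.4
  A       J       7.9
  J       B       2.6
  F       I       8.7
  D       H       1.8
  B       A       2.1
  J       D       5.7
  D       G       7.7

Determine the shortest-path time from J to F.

11.7 min

Enumerating some paths:
J - C - H - I - F: 1.1+1.5+0.4+8.7 = 11.7
J - B - I - F: 2.6+5.1+8.7 = 16.4
J - D - H - I - F: 5.7+1.8+0.4+8.7 = 16.6
J - C - E - F: 1.1+5.8+9.1 = 16
Cheapest is J - C - H - I - F at 11.7 min.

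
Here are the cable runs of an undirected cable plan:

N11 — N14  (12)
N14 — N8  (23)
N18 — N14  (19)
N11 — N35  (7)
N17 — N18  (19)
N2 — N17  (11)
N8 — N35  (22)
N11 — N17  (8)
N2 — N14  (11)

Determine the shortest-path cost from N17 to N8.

37

Enumerating some paths:
N17 - N11 - N14 - N8: 8+12+23 = 43
N17 - N11 - N35 - N8: 8+7+22 = 37
N17 - N2 - N14 - N8: 11+11+23 = 45
The minimum is 37 via N17 - N11 - N35 - N8.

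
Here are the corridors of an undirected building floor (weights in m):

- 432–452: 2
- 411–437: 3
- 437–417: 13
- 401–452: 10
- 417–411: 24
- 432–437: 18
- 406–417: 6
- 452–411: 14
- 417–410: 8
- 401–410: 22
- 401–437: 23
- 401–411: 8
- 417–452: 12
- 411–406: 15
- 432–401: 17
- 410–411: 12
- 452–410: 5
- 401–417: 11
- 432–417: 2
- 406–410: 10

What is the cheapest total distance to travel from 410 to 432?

7 m

Enumerating some paths:
410–417–432: 8+2 = 10
410–452–432: 5+2 = 7
Cheapest is 410–452–432 at 7 m.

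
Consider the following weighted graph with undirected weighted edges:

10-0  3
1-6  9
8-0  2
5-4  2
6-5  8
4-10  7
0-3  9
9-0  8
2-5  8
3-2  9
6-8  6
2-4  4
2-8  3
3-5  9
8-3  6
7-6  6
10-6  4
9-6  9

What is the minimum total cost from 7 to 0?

Compare a few routes:
7 → 6 → 10 → 0: 6+4+3 = 13
7 → 6 → 9 → 0: 6+9+8 = 23
7 → 6 → 8 → 0: 6+6+2 = 14
Cheapest is 7 → 6 → 10 → 0 at 13.

13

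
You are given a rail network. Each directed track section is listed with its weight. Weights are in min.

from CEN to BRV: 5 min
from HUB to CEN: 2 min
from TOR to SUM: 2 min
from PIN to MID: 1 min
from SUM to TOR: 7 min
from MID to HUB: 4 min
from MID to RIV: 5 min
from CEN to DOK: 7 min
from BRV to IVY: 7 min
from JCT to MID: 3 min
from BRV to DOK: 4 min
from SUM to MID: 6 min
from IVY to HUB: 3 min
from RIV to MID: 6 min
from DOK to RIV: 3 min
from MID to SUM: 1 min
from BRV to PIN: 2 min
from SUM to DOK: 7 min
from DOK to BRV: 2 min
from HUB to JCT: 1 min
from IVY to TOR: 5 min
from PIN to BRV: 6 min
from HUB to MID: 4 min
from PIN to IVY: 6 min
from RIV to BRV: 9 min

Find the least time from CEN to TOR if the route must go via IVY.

Shortest CEN→IVY: CEN–BRV–IVY = 12
Best IVY to TOR: IVY–TOR costing 5
Total via IVY: 12 + 5 = 17 min.

17 min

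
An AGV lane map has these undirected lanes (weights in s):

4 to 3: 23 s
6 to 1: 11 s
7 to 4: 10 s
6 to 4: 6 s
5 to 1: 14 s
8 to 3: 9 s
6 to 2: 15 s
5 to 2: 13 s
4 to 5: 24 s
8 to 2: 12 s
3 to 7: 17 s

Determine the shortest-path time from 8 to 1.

38 s

Enumerating some paths:
8 - 2 - 5 - 1: 12+13+14 = 39
8 - 2 - 6 - 1: 12+15+11 = 38
8 - 3 - 4 - 6 - 1: 9+23+6+11 = 49
The minimum is 38 s via 8 - 2 - 6 - 1.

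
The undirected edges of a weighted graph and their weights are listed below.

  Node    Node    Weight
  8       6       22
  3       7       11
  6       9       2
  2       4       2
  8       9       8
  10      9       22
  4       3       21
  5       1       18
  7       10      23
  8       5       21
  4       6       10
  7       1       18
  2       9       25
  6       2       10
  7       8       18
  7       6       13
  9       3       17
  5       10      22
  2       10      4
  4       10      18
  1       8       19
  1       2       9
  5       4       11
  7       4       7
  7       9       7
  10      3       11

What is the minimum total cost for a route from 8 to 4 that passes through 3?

42

Best 8 to 3: 8 → 9 → 3 costing 25
Shortest 3→4: 3 → 10 → 2 → 4 = 17
Total via 3: 25 + 17 = 42.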